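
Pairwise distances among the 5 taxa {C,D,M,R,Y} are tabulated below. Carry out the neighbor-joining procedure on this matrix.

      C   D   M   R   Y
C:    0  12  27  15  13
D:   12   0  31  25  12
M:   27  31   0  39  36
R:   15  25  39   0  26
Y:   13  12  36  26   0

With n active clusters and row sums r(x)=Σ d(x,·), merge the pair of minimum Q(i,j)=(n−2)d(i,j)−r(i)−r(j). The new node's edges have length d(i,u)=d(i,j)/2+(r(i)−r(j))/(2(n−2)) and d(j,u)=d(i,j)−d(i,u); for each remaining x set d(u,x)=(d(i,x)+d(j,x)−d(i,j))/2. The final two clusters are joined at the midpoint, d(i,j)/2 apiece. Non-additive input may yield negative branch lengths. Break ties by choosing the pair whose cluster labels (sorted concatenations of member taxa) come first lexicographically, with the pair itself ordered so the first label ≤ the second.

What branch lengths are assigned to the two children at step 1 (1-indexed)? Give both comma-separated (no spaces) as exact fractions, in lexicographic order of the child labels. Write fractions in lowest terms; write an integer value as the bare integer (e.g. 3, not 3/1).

29/6,43/6

1. join D+Y (d=12, Q=-131) ⇒ DY; edges |D|=29/6, |Y|=43/6
  updated: d(C,DY)=13/2, d(DY,M)=55/2, d(DY,R)=39/2
2. join C+R (d=15, Q=-92) ⇒ CR; edges |C|=5/4, |R|=55/4
  updated: d(CR,DY)=11/2, d(CR,M)=51/2
3. join CR+DY (d=11/2, Q=-117/2) ⇒ CDRY; edges |CR|=7/4, |DY|=15/4
  updated: d(CDRY,M)=95/4
4. join CDRY+M (d=95/4) ⇒ CDMRY; edges |CDRY|=95/8, |M|=95/8
final tree: (((C:5/4,R:55/4):7/4,(D:29/6,Y:43/6):15/4):95/8,M:95/8)
total length: 225/4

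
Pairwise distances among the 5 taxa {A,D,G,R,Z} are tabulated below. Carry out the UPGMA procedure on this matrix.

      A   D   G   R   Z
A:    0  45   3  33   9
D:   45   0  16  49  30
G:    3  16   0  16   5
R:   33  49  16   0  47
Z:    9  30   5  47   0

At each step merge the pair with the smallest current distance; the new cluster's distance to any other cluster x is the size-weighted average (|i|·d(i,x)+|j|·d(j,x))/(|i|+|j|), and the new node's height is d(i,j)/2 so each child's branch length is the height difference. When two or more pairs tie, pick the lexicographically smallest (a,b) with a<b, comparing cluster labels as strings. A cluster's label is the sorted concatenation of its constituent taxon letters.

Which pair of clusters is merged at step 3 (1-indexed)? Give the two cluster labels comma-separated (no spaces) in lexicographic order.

AGZ,D

step 1: merge (A,G) at d=3; branch lengths A→3/2, G→3/2; new cluster AG
  updated: d(AG,D)=61/2, d(AG,R)=49/2, d(AG,Z)=7
step 2: merge (AG,Z) at d=7; branch lengths AG→2, Z→7/2; new cluster AGZ
  updated: d(AGZ,D)=91/3, d(AGZ,R)=32
step 3: merge (AGZ,D) at d=91/3; branch lengths AGZ→35/3, D→91/6; new cluster ADGZ
  updated: d(ADGZ,R)=145/4
step 4: merge (ADGZ,R) at d=145/4; branch lengths ADGZ→71/24, R→145/8; new cluster ADGRZ
final tree: ((((A:3/2,G:3/2):2,Z:7/2):35/3,D:91/6):71/24,R:145/8)
total length: 677/12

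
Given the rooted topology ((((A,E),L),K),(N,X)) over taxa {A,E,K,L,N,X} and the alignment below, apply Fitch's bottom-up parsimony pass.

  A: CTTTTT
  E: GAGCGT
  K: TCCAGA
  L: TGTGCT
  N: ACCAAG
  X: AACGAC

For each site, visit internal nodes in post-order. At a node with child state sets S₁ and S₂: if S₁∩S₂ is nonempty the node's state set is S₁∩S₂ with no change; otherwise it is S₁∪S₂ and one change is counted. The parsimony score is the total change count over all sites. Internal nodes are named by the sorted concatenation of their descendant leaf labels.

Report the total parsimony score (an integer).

19

[col 0] AE: children A:{C}, E:{G} ∪→ {C,G}; cost 1
[col 0] AEL: children AE:{C,G}, L:{T} ∪→ {C,G,T}; cost 1
[col 0] AEKL: children AEL:{C,G,T}, K:{T} ∩→ {T}; cost 0
[col 0] NX: children N:{A}, X:{A} ∩→ {A}; cost 0
[col 0] AEKLNX: children AEKL:{T}, NX:{A} ∪→ {A,T}; cost 1
[col 1] AE: children A:{T}, E:{A} ∪→ {A,T}; cost 1
[col 1] AEL: children AE:{A,T}, L:{G} ∪→ {A,G,T}; cost 1
[col 1] AEKL: children AEL:{A,G,T}, K:{C} ∪→ {A,C,G,T}; cost 1
[col 1] NX: children N:{C}, X:{A} ∪→ {A,C}; cost 1
[col 1] AEKLNX: children AEKL:{A,C,G,T}, NX:{A,C} ∩→ {A,C}; cost 0
[col 2] AE: children A:{T}, E:{G} ∪→ {G,T}; cost 1
[col 2] AEL: children AE:{G,T}, L:{T} ∩→ {T}; cost 0
[col 2] AEKL: children AEL:{T}, K:{C} ∪→ {C,T}; cost 1
[col 2] NX: children N:{C}, X:{C} ∩→ {C}; cost 0
[col 2] AEKLNX: children AEKL:{C,T}, NX:{C} ∩→ {C}; cost 0
[col 3] AE: children A:{T}, E:{C} ∪→ {C,T}; cost 1
[col 3] AEL: children AE:{C,T}, L:{G} ∪→ {C,G,T}; cost 1
[col 3] AEKL: children AEL:{C,G,T}, K:{A} ∪→ {A,C,G,T}; cost 1
[col 3] NX: children N:{A}, X:{G} ∪→ {A,G}; cost 1
[col 3] AEKLNX: children AEKL:{A,C,G,T}, NX:{A,G} ∩→ {A,G}; cost 0
[col 4] AE: children A:{T}, E:{G} ∪→ {G,T}; cost 1
[col 4] AEL: children AE:{G,T}, L:{C} ∪→ {C,G,T}; cost 1
[col 4] AEKL: children AEL:{C,G,T}, K:{G} ∩→ {G}; cost 0
[col 4] NX: children N:{A}, X:{A} ∩→ {A}; cost 0
[col 4] AEKLNX: children AEKL:{G}, NX:{A} ∪→ {A,G}; cost 1
[col 5] AE: children A:{T}, E:{T} ∩→ {T}; cost 0
[col 5] AEL: children AE:{T}, L:{T} ∩→ {T}; cost 0
[col 5] AEKL: children AEL:{T}, K:{A} ∪→ {A,T}; cost 1
[col 5] NX: children N:{G}, X:{C} ∪→ {C,G}; cost 1
[col 5] AEKLNX: children AEKL:{A,T}, NX:{C,G} ∪→ {A,C,G,T}; cost 1
per-site changes: [3, 4, 2, 4, 3, 3]; total = 19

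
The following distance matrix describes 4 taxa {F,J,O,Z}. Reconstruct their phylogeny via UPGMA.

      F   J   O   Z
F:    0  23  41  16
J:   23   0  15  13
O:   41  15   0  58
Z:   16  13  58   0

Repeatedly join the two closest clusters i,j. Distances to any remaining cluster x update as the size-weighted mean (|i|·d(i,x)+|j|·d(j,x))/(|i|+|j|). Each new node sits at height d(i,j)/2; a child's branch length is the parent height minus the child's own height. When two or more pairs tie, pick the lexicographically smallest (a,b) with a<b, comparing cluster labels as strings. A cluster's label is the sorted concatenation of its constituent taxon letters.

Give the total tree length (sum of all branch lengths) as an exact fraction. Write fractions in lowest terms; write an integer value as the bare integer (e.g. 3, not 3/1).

1. join J+Z (d=13) ⇒ JZ; edges |J|=13/2, |Z|=13/2
  updated: d(F,JZ)=39/2, d(JZ,O)=73/2
2. join F+JZ (d=39/2) ⇒ FJZ; edges |F|=39/4, |JZ|=13/4
  updated: d(FJZ,O)=38
3. join FJZ+O (d=38) ⇒ FJOZ; edges |FJZ|=37/4, |O|=19
final tree: ((F:39/4,(J:13/2,Z:13/2):13/4):37/4,O:19)
total length: 217/4

217/4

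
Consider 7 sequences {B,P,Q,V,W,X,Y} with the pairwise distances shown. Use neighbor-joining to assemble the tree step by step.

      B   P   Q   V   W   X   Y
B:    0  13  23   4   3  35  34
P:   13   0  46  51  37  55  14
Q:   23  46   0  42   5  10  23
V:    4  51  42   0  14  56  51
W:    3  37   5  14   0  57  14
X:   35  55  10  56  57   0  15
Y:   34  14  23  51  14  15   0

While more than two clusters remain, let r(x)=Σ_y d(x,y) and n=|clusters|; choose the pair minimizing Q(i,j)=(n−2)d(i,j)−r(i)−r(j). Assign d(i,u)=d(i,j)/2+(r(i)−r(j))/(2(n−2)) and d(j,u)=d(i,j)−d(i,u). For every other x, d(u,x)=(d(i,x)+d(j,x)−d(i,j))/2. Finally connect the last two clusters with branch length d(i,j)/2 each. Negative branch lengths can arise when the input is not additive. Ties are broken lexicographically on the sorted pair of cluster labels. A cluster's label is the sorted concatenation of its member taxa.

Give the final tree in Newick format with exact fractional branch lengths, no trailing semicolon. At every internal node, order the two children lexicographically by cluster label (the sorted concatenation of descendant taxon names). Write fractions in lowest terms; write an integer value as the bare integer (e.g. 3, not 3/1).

(((B:-107/16,V:171/16):115/16,((P:179/16,Y:45/16):71/8,(Q:-29/10,X:129/10):111/8):185/16):-11/32,W:-11/32)

iteration 1: select Q,X (d=10, Q=-327); attach at lengths (-29/10, 129/10); label the merged cluster QX
  updated: d(B,QX)=24, d(P,QX)=91/2, d(QX,V)=44, d(QX,W)=26, d(QX,Y)=14
iteration 2: select P,Y (d=14, Q=-463/2); attach at lengths (179/16, 45/16); label the merged cluster PY
  updated: d(B,PY)=33/2, d(PY,QX)=91/4, d(PY,V)=44, d(PY,W)=37/2
iteration 3: select PY,QX (d=91/4, Q=-601/4); attach at lengths (71/8, 111/8); label the merged cluster PQXY
  updated: d(B,PQXY)=71/8, d(PQXY,V)=261/8, d(PQXY,W)=87/8
iteration 4: select B,V (d=4, Q=-117/2); attach at lengths (-107/16, 171/16); label the merged cluster BV
  updated: d(BV,PQXY)=75/4, d(BV,W)=13/2
iteration 5: select BV,PQXY (d=75/4, Q=-289/8); attach at lengths (115/16, 185/16); label the merged cluster BPQVXY
  updated: d(BPQVXY,W)=-11/16
iteration 6: select BPQVXY,W (d=-11/16); attach at lengths (-11/32, -11/32); label the merged cluster BPQVWXY
final tree: (((B:-107/16,V:171/16):115/16,((P:179/16,Y:45/16):71/8,(Q:-29/10,X:129/10):111/8):185/16):-11/32,W:-11/32)
total length: 1101/16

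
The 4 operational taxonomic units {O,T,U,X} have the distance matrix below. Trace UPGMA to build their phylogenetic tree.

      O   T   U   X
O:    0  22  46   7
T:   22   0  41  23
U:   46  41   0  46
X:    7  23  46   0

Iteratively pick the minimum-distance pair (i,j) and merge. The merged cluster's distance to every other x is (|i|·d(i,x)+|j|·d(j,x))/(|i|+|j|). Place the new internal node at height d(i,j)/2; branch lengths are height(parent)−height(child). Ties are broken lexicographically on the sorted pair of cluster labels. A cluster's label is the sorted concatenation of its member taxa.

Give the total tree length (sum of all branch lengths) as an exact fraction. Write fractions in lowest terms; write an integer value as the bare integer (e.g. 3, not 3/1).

709/12

iteration 1: select O,X (d=7); attach at lengths (7/2, 7/2); label the merged cluster OX
  updated: d(OX,T)=45/2, d(OX,U)=46
iteration 2: select OX,T (d=45/2); attach at lengths (31/4, 45/4); label the merged cluster OTX
  updated: d(OTX,U)=133/3
iteration 3: select OTX,U (d=133/3); attach at lengths (131/12, 133/6); label the merged cluster OTUX
final tree: (((O:7/2,X:7/2):31/4,T:45/4):131/12,U:133/6)
total length: 709/12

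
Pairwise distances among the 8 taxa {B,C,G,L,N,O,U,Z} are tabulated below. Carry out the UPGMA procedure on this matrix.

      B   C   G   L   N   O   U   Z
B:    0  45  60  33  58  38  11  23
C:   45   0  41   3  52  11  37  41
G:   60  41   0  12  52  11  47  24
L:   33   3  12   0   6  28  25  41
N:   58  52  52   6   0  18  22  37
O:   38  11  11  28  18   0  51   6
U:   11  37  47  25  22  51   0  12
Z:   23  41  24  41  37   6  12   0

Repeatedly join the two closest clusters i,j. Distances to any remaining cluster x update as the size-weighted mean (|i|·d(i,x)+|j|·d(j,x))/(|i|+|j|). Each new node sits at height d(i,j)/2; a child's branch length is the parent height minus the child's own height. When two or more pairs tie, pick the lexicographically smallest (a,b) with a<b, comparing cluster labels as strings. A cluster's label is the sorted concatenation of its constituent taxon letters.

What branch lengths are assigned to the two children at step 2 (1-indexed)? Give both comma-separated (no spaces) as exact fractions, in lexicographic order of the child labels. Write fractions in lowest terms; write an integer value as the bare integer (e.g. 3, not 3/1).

3,3

1. join C+L (d=3) ⇒ CL; edges |C|=3/2, |L|=3/2
  updated: d(B,CL)=39, d(CL,G)=53/2, d(CL,N)=29, d(CL,O)=39/2, d(CL,U)=31, d(CL,Z)=41
2. join O+Z (d=6) ⇒ OZ; edges |O|=3, |Z|=3
  updated: d(B,OZ)=61/2, d(CL,OZ)=121/4, d(G,OZ)=35/2, d(N,OZ)=55/2, d(OZ,U)=63/2
3. join B+U (d=11) ⇒ BU; edges |B|=11/2, |U|=11/2
  updated: d(BU,CL)=35, d(BU,G)=107/2, d(BU,N)=40, d(BU,OZ)=31
4. join G+OZ (d=35/2) ⇒ GOZ; edges |G|=35/4, |OZ|=23/4
  updated: d(BU,GOZ)=77/2, d(CL,GOZ)=29, d(GOZ,N)=107/3
5. join CL+GOZ (d=29) ⇒ CGLOZ; edges |CL|=13, |GOZ|=23/4
  updated: d(BU,CGLOZ)=371/10, d(CGLOZ,N)=33
6. join CGLOZ+N (d=33) ⇒ CGLNOZ; edges |CGLOZ|=2, |N|=33/2
  updated: d(BU,CGLNOZ)=451/12
7. join BU+CGLNOZ (d=451/12) ⇒ BCGLNOUZ; edges |BU|=319/24, |CGLNOZ|=55/24
final tree: ((B:11/2,U:11/2):319/24,(((C:3/2,L:3/2):13,(G:35/4,(O:3,Z:3):23/4):23/4):2,N:33/2):55/24)
total length: 262/3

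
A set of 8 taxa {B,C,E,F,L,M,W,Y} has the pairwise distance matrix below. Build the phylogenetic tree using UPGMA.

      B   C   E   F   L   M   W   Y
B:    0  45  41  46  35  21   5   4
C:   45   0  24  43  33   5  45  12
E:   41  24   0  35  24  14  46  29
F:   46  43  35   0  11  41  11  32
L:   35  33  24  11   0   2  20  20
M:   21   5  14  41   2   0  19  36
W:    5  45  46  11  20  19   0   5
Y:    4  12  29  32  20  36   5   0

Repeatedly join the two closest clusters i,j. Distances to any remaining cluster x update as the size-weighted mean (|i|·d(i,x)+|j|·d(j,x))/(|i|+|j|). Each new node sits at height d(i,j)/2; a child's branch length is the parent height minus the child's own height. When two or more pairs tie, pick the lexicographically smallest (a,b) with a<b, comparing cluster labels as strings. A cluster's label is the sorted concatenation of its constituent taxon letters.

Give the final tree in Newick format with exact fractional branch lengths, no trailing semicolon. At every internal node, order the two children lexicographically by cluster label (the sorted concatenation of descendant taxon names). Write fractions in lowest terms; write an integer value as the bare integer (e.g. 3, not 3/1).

((((B:2,Y:2):1/2,W:5/2):37/3,F:89/6):73/96,((C:19/2,(L:1,M:1):17/2):5/6,E:31/3):505/96)

iteration 1: select L,M (d=2); attach at lengths (1, 1); label the merged cluster LM
  updated: d(B,LM)=28, d(C,LM)=19, d(E,LM)=19, d(F,LM)=26, d(LM,W)=39/2, d(LM,Y)=28
iteration 2: select B,Y (d=4); attach at lengths (2, 2); label the merged cluster BY
  updated: d(BY,C)=57/2, d(BY,E)=35, d(BY,F)=39, d(BY,LM)=28, d(BY,W)=5
iteration 3: select BY,W (d=5); attach at lengths (1/2, 5/2); label the merged cluster BWY
  updated: d(BWY,C)=34, d(BWY,E)=116/3, d(BWY,F)=89/3, d(BWY,LM)=151/6
iteration 4: select C,LM (d=19); attach at lengths (19/2, 17/2); label the merged cluster CLM
  updated: d(BWY,CLM)=253/9, d(CLM,E)=62/3, d(CLM,F)=95/3
iteration 5: select CLM,E (d=62/3); attach at lengths (5/6, 31/3); label the merged cluster CELM
  updated: d(BWY,CELM)=123/4, d(CELM,F)=65/2
iteration 6: select BWY,F (d=89/3); attach at lengths (37/3, 89/6); label the merged cluster BFWY
  updated: d(BFWY,CELM)=499/16
iteration 7: select BFWY,CELM (d=499/16); attach at lengths (73/96, 505/96); label the merged cluster BCEFLMWY
final tree: ((((B:2,Y:2):1/2,W:5/2):37/3,F:89/6):73/96,((C:19/2,(L:1,M:1):17/2):5/6,E:31/3):505/96)
total length: 3425/48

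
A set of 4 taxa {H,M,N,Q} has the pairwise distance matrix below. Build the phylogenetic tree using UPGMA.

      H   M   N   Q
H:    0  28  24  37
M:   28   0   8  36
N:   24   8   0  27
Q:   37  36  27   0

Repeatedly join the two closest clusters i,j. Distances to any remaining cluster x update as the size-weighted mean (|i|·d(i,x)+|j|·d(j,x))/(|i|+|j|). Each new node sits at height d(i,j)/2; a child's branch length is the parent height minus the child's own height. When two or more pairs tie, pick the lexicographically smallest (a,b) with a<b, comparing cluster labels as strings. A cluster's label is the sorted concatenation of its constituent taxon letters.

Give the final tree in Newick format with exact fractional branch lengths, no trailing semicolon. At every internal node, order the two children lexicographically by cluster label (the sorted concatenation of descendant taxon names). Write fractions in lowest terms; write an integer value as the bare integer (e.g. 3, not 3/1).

iteration 1: select M,N (d=8); attach at lengths (4, 4); label the merged cluster MN
  updated: d(H,MN)=26, d(MN,Q)=63/2
iteration 2: select H,MN (d=26); attach at lengths (13, 9); label the merged cluster HMN
  updated: d(HMN,Q)=100/3
iteration 3: select HMN,Q (d=100/3); attach at lengths (11/3, 50/3); label the merged cluster HMNQ
final tree: ((H:13,(M:4,N:4):9):11/3,Q:50/3)
total length: 151/3

((H:13,(M:4,N:4):9):11/3,Q:50/3)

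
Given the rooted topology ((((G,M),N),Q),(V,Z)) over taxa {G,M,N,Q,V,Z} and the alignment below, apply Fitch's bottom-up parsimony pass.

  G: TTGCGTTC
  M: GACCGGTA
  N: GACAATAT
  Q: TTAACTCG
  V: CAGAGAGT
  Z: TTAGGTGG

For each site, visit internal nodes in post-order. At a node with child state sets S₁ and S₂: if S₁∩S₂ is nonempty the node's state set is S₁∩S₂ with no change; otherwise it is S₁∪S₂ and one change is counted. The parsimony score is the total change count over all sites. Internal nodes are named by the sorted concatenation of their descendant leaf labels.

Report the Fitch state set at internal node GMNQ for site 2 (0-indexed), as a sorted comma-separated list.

A,C

GM@0: {T} ∪ {G} = {G,T} (union, +1)
GMN@0: {G,T} ∩ {G} = {G} (intersection, +0)
GMNQ@0: {G} ∪ {T} = {G,T} (union, +1)
VZ@0: {C} ∪ {T} = {C,T} (union, +1)
GMNQVZ@0: {G,T} ∩ {C,T} = {T} (intersection, +0)
GM@1: {T} ∪ {A} = {A,T} (union, +1)
GMN@1: {A,T} ∩ {A} = {A} (intersection, +0)
GMNQ@1: {A} ∪ {T} = {A,T} (union, +1)
VZ@1: {A} ∪ {T} = {A,T} (union, +1)
GMNQVZ@1: {A,T} ∩ {A,T} = {A,T} (intersection, +0)
GM@2: {G} ∪ {C} = {C,G} (union, +1)
GMN@2: {C,G} ∩ {C} = {C} (intersection, +0)
GMNQ@2: {C} ∪ {A} = {A,C} (union, +1)
VZ@2: {G} ∪ {A} = {A,G} (union, +1)
GMNQVZ@2: {A,C} ∩ {A,G} = {A} (intersection, +0)
GM@3: {C} ∩ {C} = {C} (intersection, +0)
GMN@3: {C} ∪ {A} = {A,C} (union, +1)
GMNQ@3: {A,C} ∩ {A} = {A} (intersection, +0)
VZ@3: {A} ∪ {G} = {A,G} (union, +1)
GMNQVZ@3: {A} ∩ {A,G} = {A} (intersection, +0)
GM@4: {G} ∩ {G} = {G} (intersection, +0)
GMN@4: {G} ∪ {A} = {A,G} (union, +1)
GMNQ@4: {A,G} ∪ {C} = {A,C,G} (union, +1)
VZ@4: {G} ∩ {G} = {G} (intersection, +0)
GMNQVZ@4: {A,C,G} ∩ {G} = {G} (intersection, +0)
GM@5: {T} ∪ {G} = {G,T} (union, +1)
GMN@5: {G,T} ∩ {T} = {T} (intersection, +0)
GMNQ@5: {T} ∩ {T} = {T} (intersection, +0)
VZ@5: {A} ∪ {T} = {A,T} (union, +1)
GMNQVZ@5: {T} ∩ {A,T} = {T} (intersection, +0)
GM@6: {T} ∩ {T} = {T} (intersection, +0)
GMN@6: {T} ∪ {A} = {A,T} (union, +1)
GMNQ@6: {A,T} ∪ {C} = {A,C,T} (union, +1)
VZ@6: {G} ∩ {G} = {G} (intersection, +0)
GMNQVZ@6: {A,C,T} ∪ {G} = {A,C,G,T} (union, +1)
GM@7: {C} ∪ {A} = {A,C} (union, +1)
GMN@7: {A,C} ∪ {T} = {A,C,T} (union, +1)
GMNQ@7: {A,C,T} ∪ {G} = {A,C,G,T} (union, +1)
VZ@7: {T} ∪ {G} = {G,T} (union, +1)
GMNQVZ@7: {A,C,G,T} ∩ {G,T} = {G,T} (intersection, +0)
per-site changes: [3, 3, 3, 2, 2, 2, 3, 4]; total = 22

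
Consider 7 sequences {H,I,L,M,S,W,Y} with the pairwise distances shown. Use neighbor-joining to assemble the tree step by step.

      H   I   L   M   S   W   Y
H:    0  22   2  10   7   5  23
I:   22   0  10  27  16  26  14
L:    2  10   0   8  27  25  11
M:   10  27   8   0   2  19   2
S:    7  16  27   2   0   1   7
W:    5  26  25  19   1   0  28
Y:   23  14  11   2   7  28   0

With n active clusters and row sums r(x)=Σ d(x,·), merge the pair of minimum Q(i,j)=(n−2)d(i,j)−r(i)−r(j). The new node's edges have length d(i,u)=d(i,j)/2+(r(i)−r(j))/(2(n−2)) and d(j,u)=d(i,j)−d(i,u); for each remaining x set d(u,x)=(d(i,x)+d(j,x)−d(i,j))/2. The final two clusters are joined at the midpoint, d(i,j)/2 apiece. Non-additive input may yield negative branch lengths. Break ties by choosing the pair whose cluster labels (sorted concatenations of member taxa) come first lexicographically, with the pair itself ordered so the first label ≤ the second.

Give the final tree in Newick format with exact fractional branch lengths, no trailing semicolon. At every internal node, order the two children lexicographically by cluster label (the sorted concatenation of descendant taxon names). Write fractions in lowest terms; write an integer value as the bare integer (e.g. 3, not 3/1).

1. join S+W (d=1, Q=-159) ⇒ SW; edges |S|=-39/10, |W|=49/10
  updated: d(H,SW)=11/2, d(I,SW)=41/2, d(L,SW)=51/2, d(M,SW)=10, d(SW,Y)=17
2. join H+SW (d=11/2, Q=-119) ⇒ HSW; edges |H|=3/4, |SW|=19/4
  updated: d(HSW,I)=37/2, d(HSW,L)=11, d(HSW,M)=29/4, d(HSW,Y)=69/4
3. join M+Y (d=2, Q=-165/2) ⇒ MY; edges |M|=1, |Y|=1
  updated: d(HSW,MY)=45/4, d(I,MY)=39/2, d(L,MY)=17/2
4. join HSW+MY (d=45/4, Q=-115/2) ⇒ HMSWY; edges |HSW|=6, |MY|=21/4
  updated: d(HMSWY,I)=107/8, d(HMSWY,L)=33/8
5. join HMSWY+I (d=107/8, Q=-55/2) ⇒ HIMSWY; edges |HMSWY|=15/4, |I|=77/8
  updated: d(HIMSWY,L)=3/8
6. join HIMSWY+L (d=3/8) ⇒ HILMSWY; edges |HIMSWY|=3/16, |L|=3/16
final tree: ((((H:3/4,(S:-39/10,W:49/10):19/4):6,(M:1,Y:1):21/4):15/4,I:77/8):3/16,L:3/16)
total length: 67/2

((((H:3/4,(S:-39/10,W:49/10):19/4):6,(M:1,Y:1):21/4):15/4,I:77/8):3/16,L:3/16)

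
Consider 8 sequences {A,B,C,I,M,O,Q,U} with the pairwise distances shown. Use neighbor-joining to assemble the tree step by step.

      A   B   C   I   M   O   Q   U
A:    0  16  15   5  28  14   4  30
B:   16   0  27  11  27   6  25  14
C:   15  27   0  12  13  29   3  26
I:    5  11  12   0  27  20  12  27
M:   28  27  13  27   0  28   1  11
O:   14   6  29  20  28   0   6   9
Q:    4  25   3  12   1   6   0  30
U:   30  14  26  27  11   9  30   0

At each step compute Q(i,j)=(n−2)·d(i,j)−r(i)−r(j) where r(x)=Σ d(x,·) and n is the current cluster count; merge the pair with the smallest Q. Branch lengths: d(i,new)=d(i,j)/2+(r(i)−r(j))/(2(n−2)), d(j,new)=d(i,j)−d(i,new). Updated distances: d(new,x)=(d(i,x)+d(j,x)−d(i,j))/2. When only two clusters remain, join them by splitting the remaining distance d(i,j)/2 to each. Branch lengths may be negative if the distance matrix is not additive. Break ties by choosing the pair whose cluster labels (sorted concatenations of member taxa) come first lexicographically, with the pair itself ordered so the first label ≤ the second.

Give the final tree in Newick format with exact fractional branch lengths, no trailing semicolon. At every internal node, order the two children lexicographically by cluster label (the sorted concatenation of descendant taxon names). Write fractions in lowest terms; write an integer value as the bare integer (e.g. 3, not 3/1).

((((A:43/24,I:77/24):31/8,((B:21/5,O:9/5):37/8,(M:9/2,U:13/2):51/8):11/2):23/8,C:79/16):-31/32,Q:-31/32)

1. join M+U (d=11, Q=-216) ⇒ MU; edges |M|=9/2, |U|=13/2
  updated: d(A,MU)=47/2, d(B,MU)=15, d(C,MU)=14, d(I,MU)=43/2, d(MU,O)=13, d(MU,Q)=10
2. join B+O (d=6, Q=-158) ⇒ BO; edges |B|=21/5, |O|=9/5
  updated: d(A,BO)=12, d(BO,C)=25, d(BO,I)=25/2, d(BO,MU)=11, d(BO,Q)=25/2
3. join BO+MU (d=11, Q=-109) ⇒ BMOU; edges |BO|=37/8, |MU|=51/8
  updated: d(A,BMOU)=49/4, d(BMOU,C)=14, d(BMOU,I)=23/2, d(BMOU,Q)=23/4
4. join A+I (d=5, Q=-247/4) ⇒ AI; edges |A|=43/24, |I|=77/24
  updated: d(AI,BMOU)=75/8, d(AI,C)=11, d(AI,Q)=11/2
5. join AI+BMOU (d=75/8, Q=-145/4) ⇒ ABIMOU; edges |AI|=31/8, |BMOU|=11/2
  updated: d(ABIMOU,C)=125/16, d(ABIMOU,Q)=15/16
6. join ABIMOU+C (d=125/16, Q=-47/4) ⇒ ABCIMOU; edges |ABIMOU|=23/8, |C|=79/16
  updated: d(ABCIMOU,Q)=-31/16
7. join ABCIMOU+Q (d=-31/16) ⇒ ABCIMOQU; edges |ABCIMOU|=-31/32, |Q|=-31/32
final tree: ((((A:43/24,I:77/24):31/8,((B:21/5,O:9/5):37/8,(M:9/2,U:13/2):51/8):11/2):23/8,C:79/16):-31/32,Q:-31/32)
total length: 193/4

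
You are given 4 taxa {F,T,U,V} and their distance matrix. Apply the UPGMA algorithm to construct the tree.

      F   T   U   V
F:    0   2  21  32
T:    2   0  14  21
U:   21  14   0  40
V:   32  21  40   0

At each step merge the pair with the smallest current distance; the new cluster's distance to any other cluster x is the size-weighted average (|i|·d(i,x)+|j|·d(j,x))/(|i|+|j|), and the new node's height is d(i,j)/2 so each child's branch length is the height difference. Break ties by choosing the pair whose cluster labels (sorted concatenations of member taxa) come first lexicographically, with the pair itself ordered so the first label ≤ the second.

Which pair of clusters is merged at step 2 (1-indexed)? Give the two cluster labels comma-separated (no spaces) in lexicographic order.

1. join F+T (d=2) ⇒ FT; edges |F|=1, |T|=1
  updated: d(FT,U)=35/2, d(FT,V)=53/2
2. join FT+U (d=35/2) ⇒ FTU; edges |FT|=31/4, |U|=35/4
  updated: d(FTU,V)=31
3. join FTU+V (d=31) ⇒ FTUV; edges |FTU|=27/4, |V|=31/2
final tree: (((F:1,T:1):31/4,U:35/4):27/4,V:31/2)
total length: 163/4

FT,U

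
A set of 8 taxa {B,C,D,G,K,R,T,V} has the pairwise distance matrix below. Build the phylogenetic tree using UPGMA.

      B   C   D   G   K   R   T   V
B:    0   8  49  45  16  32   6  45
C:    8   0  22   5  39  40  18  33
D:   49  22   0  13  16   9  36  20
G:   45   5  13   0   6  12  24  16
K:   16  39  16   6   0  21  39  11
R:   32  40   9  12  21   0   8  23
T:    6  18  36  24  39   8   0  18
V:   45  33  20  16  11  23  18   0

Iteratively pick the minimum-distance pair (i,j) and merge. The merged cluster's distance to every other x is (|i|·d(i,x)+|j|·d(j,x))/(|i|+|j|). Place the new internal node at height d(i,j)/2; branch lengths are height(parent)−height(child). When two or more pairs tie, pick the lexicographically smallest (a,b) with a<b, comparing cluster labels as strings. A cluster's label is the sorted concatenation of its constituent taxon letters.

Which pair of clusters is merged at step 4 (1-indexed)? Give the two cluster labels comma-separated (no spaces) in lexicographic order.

K,V

1. join C+G (d=5) ⇒ CG; edges |C|=5/2, |G|=5/2
  updated: d(B,CG)=53/2, d(CG,D)=35/2, d(CG,K)=45/2, d(CG,R)=26, d(CG,T)=21, d(CG,V)=49/2
2. join B+T (d=6) ⇒ BT; edges |B|=3, |T|=3
  updated: d(BT,CG)=95/4, d(BT,D)=85/2, d(BT,K)=55/2, d(BT,R)=20, d(BT,V)=63/2
3. join D+R (d=9) ⇒ DR; edges |D|=9/2, |R|=9/2
  updated: d(BT,DR)=125/4, d(CG,DR)=87/4, d(DR,K)=37/2, d(DR,V)=43/2
4. join K+V (d=11) ⇒ KV; edges |K|=11/2, |V|=11/2
  updated: d(BT,KV)=59/2, d(CG,KV)=47/2, d(DR,KV)=20
5. join DR+KV (d=20) ⇒ DKRV; edges |DR|=11/2, |KV|=9/2
  updated: d(BT,DKRV)=243/8, d(CG,DKRV)=181/8
6. join CG+DKRV (d=181/8) ⇒ CDGKRV; edges |CG|=141/16, |DKRV|=21/16
  updated: d(BT,CDGKRV)=169/6
7. join BT+CDGKRV (d=169/6) ⇒ BCDGKRTV; edges |BT|=133/12, |CDGKRV|=133/48
final tree: ((B:3,T:3):133/12,((C:5/2,G:5/2):141/16,((D:9/2,R:9/2):11/2,(K:11/2,V:11/2):9/2):21/16):133/48)
total length: 3119/48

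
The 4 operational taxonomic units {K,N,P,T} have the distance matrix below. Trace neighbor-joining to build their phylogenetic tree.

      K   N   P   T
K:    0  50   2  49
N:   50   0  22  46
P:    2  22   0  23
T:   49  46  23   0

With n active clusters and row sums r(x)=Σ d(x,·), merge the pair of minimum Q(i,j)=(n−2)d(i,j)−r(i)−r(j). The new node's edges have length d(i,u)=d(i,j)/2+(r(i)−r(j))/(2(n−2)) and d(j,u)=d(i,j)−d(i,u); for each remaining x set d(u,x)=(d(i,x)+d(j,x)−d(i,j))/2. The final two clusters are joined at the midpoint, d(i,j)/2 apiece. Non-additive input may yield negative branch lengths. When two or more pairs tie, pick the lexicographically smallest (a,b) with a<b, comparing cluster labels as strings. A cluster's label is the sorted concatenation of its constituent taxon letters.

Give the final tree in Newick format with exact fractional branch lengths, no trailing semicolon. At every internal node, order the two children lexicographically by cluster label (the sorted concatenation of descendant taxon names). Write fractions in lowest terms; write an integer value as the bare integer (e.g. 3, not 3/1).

step 1: merge (K,P) at d=2, Q=-144; branch lengths K→29/2, P→-25/2; new cluster KP
  updated: d(KP,N)=35, d(KP,T)=35
step 2: merge (KP,N) at d=35, Q=-116; branch lengths KP→12, N→23; new cluster KNP
  updated: d(KNP,T)=23
step 3: merge (KNP,T) at d=23; branch lengths KNP→23/2, T→23/2; new cluster KNPT
final tree: (((K:29/2,P:-25/2):12,N:23):23/2,T:23/2)
total length: 60

(((K:29/2,P:-25/2):12,N:23):23/2,T:23/2)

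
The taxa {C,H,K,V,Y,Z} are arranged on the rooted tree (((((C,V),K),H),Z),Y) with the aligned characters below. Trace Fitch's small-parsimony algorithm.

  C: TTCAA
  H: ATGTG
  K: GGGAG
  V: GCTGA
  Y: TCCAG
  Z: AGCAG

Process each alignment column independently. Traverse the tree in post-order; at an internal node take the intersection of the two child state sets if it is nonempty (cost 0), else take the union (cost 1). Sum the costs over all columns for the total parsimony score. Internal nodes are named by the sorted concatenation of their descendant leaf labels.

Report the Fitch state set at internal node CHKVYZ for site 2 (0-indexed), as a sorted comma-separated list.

CV@0: {T} ∪ {G} = {G,T} (union, +1)
CKV@0: {G,T} ∩ {G} = {G} (intersection, +0)
CHKV@0: {G} ∪ {A} = {A,G} (union, +1)
CHKVZ@0: {A,G} ∩ {A} = {A} (intersection, +0)
CHKVYZ@0: {A} ∪ {T} = {A,T} (union, +1)
CV@1: {T} ∪ {C} = {C,T} (union, +1)
CKV@1: {C,T} ∪ {G} = {C,G,T} (union, +1)
CHKV@1: {C,G,T} ∩ {T} = {T} (intersection, +0)
CHKVZ@1: {T} ∪ {G} = {G,T} (union, +1)
CHKVYZ@1: {G,T} ∪ {C} = {C,G,T} (union, +1)
CV@2: {C} ∪ {T} = {C,T} (union, +1)
CKV@2: {C,T} ∪ {G} = {C,G,T} (union, +1)
CHKV@2: {C,G,T} ∩ {G} = {G} (intersection, +0)
CHKVZ@2: {G} ∪ {C} = {C,G} (union, +1)
CHKVYZ@2: {C,G} ∩ {C} = {C} (intersection, +0)
CV@3: {A} ∪ {G} = {A,G} (union, +1)
CKV@3: {A,G} ∩ {A} = {A} (intersection, +0)
CHKV@3: {A} ∪ {T} = {A,T} (union, +1)
CHKVZ@3: {A,T} ∩ {A} = {A} (intersection, +0)
CHKVYZ@3: {A} ∩ {A} = {A} (intersection, +0)
CV@4: {A} ∩ {A} = {A} (intersection, +0)
CKV@4: {A} ∪ {G} = {A,G} (union, +1)
CHKV@4: {A,G} ∩ {G} = {G} (intersection, +0)
CHKVZ@4: {G} ∩ {G} = {G} (intersection, +0)
CHKVYZ@4: {G} ∩ {G} = {G} (intersection, +0)
per-site changes: [3, 4, 3, 2, 1]; total = 13

C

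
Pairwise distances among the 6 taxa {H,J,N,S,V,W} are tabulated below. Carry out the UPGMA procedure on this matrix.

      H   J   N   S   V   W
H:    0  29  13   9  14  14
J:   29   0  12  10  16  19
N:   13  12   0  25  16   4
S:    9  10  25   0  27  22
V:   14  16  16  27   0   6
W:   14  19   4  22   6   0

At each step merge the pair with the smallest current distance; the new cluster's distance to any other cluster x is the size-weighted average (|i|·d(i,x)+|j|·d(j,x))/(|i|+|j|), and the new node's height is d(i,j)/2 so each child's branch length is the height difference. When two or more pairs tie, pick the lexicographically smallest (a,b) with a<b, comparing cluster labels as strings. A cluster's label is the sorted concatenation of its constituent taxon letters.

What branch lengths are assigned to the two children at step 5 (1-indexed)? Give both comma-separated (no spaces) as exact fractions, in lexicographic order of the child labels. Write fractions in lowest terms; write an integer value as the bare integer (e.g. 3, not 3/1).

step 1: merge (N,W) at d=4; branch lengths N→2, W→2; new cluster NW
  updated: d(H,NW)=27/2, d(J,NW)=31/2, d(NW,S)=47/2, d(NW,V)=11
step 2: merge (H,S) at d=9; branch lengths H→9/2, S→9/2; new cluster HS
  updated: d(HS,J)=39/2, d(HS,NW)=37/2, d(HS,V)=41/2
step 3: merge (NW,V) at d=11; branch lengths NW→7/2, V→11/2; new cluster NVW
  updated: d(HS,NVW)=115/6, d(J,NVW)=47/3
step 4: merge (J,NVW) at d=47/3; branch lengths J→47/6, NVW→7/3; new cluster JNVW
  updated: d(HS,JNVW)=77/4
step 5: merge (HS,JNVW) at d=77/4; branch lengths HS→41/8, JNVW→43/24; new cluster HJNSVW
final tree: ((H:9/2,S:9/2):41/8,(J:47/6,((N:2,W:2):7/2,V:11/2):7/3):43/24)
total length: 469/12

41/8,43/24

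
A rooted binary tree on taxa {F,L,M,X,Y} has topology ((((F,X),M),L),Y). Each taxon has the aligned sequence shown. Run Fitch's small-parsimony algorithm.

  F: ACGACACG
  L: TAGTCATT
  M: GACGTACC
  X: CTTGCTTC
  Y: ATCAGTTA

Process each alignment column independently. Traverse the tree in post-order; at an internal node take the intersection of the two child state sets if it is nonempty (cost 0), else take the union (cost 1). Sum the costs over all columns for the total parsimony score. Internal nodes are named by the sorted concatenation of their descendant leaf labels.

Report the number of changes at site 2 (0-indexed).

3

FX@0: {A} ∪ {C} = {A,C} (union, +1)
FMX@0: {A,C} ∪ {G} = {A,C,G} (union, +1)
FLMX@0: {A,C,G} ∪ {T} = {A,C,G,T} (union, +1)
FLMXY@0: {A,C,G,T} ∩ {A} = {A} (intersection, +0)
FX@1: {C} ∪ {T} = {C,T} (union, +1)
FMX@1: {C,T} ∪ {A} = {A,C,T} (union, +1)
FLMX@1: {A,C,T} ∩ {A} = {A} (intersection, +0)
FLMXY@1: {A} ∪ {T} = {A,T} (union, +1)
FX@2: {G} ∪ {T} = {G,T} (union, +1)
FMX@2: {G,T} ∪ {C} = {C,G,T} (union, +1)
FLMX@2: {C,G,T} ∩ {G} = {G} (intersection, +0)
FLMXY@2: {G} ∪ {C} = {C,G} (union, +1)
FX@3: {A} ∪ {G} = {A,G} (union, +1)
FMX@3: {A,G} ∩ {G} = {G} (intersection, +0)
FLMX@3: {G} ∪ {T} = {G,T} (union, +1)
FLMXY@3: {G,T} ∪ {A} = {A,G,T} (union, +1)
FX@4: {C} ∩ {C} = {C} (intersection, +0)
FMX@4: {C} ∪ {T} = {C,T} (union, +1)
FLMX@4: {C,T} ∩ {C} = {C} (intersection, +0)
FLMXY@4: {C} ∪ {G} = {C,G} (union, +1)
FX@5: {A} ∪ {T} = {A,T} (union, +1)
FMX@5: {A,T} ∩ {A} = {A} (intersection, +0)
FLMX@5: {A} ∩ {A} = {A} (intersection, +0)
FLMXY@5: {A} ∪ {T} = {A,T} (union, +1)
FX@6: {C} ∪ {T} = {C,T} (union, +1)
FMX@6: {C,T} ∩ {C} = {C} (intersection, +0)
FLMX@6: {C} ∪ {T} = {C,T} (union, +1)
FLMXY@6: {C,T} ∩ {T} = {T} (intersection, +0)
FX@7: {G} ∪ {C} = {C,G} (union, +1)
FMX@7: {C,G} ∩ {C} = {C} (intersection, +0)
FLMX@7: {C} ∪ {T} = {C,T} (union, +1)
FLMXY@7: {C,T} ∪ {A} = {A,C,T} (union, +1)
per-site changes: [3, 3, 3, 3, 2, 2, 2, 3]; total = 21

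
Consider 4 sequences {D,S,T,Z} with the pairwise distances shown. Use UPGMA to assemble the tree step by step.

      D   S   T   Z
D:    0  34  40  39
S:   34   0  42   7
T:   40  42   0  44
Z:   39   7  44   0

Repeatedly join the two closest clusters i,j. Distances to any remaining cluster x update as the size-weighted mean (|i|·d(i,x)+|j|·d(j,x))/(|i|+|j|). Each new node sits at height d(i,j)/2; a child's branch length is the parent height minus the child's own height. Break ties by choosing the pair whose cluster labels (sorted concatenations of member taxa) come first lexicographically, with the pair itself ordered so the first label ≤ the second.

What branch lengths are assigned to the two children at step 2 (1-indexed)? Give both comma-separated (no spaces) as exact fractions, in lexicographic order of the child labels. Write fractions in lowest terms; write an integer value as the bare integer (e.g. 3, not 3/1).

73/4,59/4

1. join S+Z (d=7) ⇒ SZ; edges |S|=7/2, |Z|=7/2
  updated: d(D,SZ)=73/2, d(SZ,T)=43
2. join D+SZ (d=73/2) ⇒ DSZ; edges |D|=73/4, |SZ|=59/4
  updated: d(DSZ,T)=42
3. join DSZ+T (d=42) ⇒ DSTZ; edges |DSZ|=11/4, |T|=21
final tree: ((D:73/4,(S:7/2,Z:7/2):59/4):11/4,T:21)
total length: 255/4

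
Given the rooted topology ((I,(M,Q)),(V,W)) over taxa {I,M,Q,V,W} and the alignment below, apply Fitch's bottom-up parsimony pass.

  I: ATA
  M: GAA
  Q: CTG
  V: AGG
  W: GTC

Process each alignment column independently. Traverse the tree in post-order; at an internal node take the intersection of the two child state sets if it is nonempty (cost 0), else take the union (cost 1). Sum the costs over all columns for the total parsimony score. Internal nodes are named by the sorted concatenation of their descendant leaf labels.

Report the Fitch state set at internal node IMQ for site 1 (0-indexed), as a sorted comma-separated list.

[col 0] MQ: children M:{G}, Q:{C} ∪→ {C,G}; cost 1
[col 0] IMQ: children I:{A}, MQ:{C,G} ∪→ {A,C,G}; cost 1
[col 0] VW: children V:{A}, W:{G} ∪→ {A,G}; cost 1
[col 0] IMQVW: children IMQ:{A,C,G}, VW:{A,G} ∩→ {A,G}; cost 0
[col 1] MQ: children M:{A}, Q:{T} ∪→ {A,T}; cost 1
[col 1] IMQ: children I:{T}, MQ:{A,T} ∩→ {T}; cost 0
[col 1] VW: children V:{G}, W:{T} ∪→ {G,T}; cost 1
[col 1] IMQVW: children IMQ:{T}, VW:{G,T} ∩→ {T}; cost 0
[col 2] MQ: children M:{A}, Q:{G} ∪→ {A,G}; cost 1
[col 2] IMQ: children I:{A}, MQ:{A,G} ∩→ {A}; cost 0
[col 2] VW: children V:{G}, W:{C} ∪→ {C,G}; cost 1
[col 2] IMQVW: children IMQ:{A}, VW:{C,G} ∪→ {A,C,G}; cost 1
per-site changes: [3, 2, 3]; total = 8

T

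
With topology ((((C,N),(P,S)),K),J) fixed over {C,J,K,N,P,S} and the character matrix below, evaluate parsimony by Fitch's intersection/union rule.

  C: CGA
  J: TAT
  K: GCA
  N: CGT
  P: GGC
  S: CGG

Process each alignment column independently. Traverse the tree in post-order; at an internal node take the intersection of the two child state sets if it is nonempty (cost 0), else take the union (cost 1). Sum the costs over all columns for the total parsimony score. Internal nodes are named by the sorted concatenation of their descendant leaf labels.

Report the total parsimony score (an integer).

CN@0: {C} ∩ {C} = {C} (intersection, +0)
PS@0: {G} ∪ {C} = {C,G} (union, +1)
CNPS@0: {C} ∩ {C,G} = {C} (intersection, +0)
CKNPS@0: {C} ∪ {G} = {C,G} (union, +1)
CJKNPS@0: {C,G} ∪ {T} = {C,G,T} (union, +1)
CN@1: {G} ∩ {G} = {G} (intersection, +0)
PS@1: {G} ∩ {G} = {G} (intersection, +0)
CNPS@1: {G} ∩ {G} = {G} (intersection, +0)
CKNPS@1: {G} ∪ {C} = {C,G} (union, +1)
CJKNPS@1: {C,G} ∪ {A} = {A,C,G} (union, +1)
CN@2: {A} ∪ {T} = {A,T} (union, +1)
PS@2: {C} ∪ {G} = {C,G} (union, +1)
CNPS@2: {A,T} ∪ {C,G} = {A,C,G,T} (union, +1)
CKNPS@2: {A,C,G,T} ∩ {A} = {A} (intersection, +0)
CJKNPS@2: {A} ∪ {T} = {A,T} (union, +1)
per-site changes: [3, 2, 4]; total = 9

9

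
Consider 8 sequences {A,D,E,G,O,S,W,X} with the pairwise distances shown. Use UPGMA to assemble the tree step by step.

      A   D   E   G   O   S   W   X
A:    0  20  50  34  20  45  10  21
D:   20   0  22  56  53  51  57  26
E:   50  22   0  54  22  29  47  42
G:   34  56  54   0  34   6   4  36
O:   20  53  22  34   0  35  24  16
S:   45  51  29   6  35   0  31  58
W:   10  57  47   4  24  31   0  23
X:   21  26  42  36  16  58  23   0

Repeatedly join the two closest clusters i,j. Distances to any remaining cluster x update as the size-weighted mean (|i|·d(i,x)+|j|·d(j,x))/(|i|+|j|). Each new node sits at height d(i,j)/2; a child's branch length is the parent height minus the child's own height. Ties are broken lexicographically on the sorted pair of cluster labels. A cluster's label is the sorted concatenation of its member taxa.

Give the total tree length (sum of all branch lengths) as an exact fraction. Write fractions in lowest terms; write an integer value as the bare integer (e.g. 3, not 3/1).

6047/60

step 1: merge (G,W) at d=4; branch lengths G→2, W→2; new cluster GW
  updated: d(A,GW)=22, d(D,GW)=113/2, d(E,GW)=101/2, d(GW,O)=29, d(GW,S)=37/2, d(GW,X)=59/2
step 2: merge (O,X) at d=16; branch lengths O→8, X→8; new cluster OX
  updated: d(A,OX)=41/2, d(D,OX)=79/2, d(E,OX)=32, d(GW,OX)=117/4, d(OX,S)=93/2
step 3: merge (GW,S) at d=37/2; branch lengths GW→29/4, S→37/4; new cluster GSW
  updated: d(A,GSW)=89/3, d(D,GSW)=164/3, d(E,GSW)=130/3, d(GSW,OX)=35
step 4: merge (A,D) at d=20; branch lengths A→10, D→10; new cluster AD
  updated: d(AD,E)=36, d(AD,GSW)=253/6, d(AD,OX)=30
step 5: merge (AD,OX) at d=30; branch lengths AD→5, OX→7; new cluster ADOX
  updated: d(ADOX,E)=34, d(ADOX,GSW)=463/12
step 6: merge (ADOX,E) at d=34; branch lengths ADOX→2, E→17; new cluster ADEOX
  updated: d(ADEOX,GSW)=593/15
step 7: merge (ADEOX,GSW) at d=593/15; branch lengths ADEOX→83/30, GSW→631/60; new cluster ADEGOSWX
final tree: ((((A:10,D:10):5,(O:8,X:8):7):2,E:17):83/30,((G:2,W:2):29/4,S:37/4):631/60)
total length: 6047/60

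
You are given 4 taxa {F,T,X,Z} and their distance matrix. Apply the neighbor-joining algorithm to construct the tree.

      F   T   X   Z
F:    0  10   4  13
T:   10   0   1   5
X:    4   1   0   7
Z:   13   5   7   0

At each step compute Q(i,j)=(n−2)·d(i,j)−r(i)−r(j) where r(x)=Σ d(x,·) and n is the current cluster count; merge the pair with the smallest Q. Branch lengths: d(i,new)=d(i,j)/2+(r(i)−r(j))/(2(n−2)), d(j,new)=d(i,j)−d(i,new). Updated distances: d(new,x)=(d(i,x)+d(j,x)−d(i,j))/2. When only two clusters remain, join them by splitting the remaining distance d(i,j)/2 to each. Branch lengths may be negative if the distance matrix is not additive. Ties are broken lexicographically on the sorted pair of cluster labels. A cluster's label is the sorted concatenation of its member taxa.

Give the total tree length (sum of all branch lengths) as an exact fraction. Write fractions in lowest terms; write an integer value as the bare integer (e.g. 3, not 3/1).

49/4

1. join F+X (d=4, Q=-31) ⇒ FX; edges |F|=23/4, |X|=-7/4
  updated: d(FX,T)=7/2, d(FX,Z)=8
2. join FX+T (d=7/2, Q=-33/2) ⇒ FTX; edges |FX|=13/4, |T|=1/4
  updated: d(FTX,Z)=19/4
3. join FTX+Z (d=19/4) ⇒ FTXZ; edges |FTX|=19/8, |Z|=19/8
final tree: (((F:23/4,X:-7/4):13/4,T:1/4):19/8,Z:19/8)
total length: 49/4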